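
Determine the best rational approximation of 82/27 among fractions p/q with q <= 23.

Expand x = 82/27 as a continued fraction with the Euclidean algorithm:
  82 = 3*27 + 1, so a_0 = 3.
  27 = 27*1 + 0, so a_1 = 27.
so x = [3; 27].
Convergents (p_i = a_i*p_{i-1} + p_{i-2}, q_i = a_i*q_{i-1} + q_{i-2} with p_{-2}=0, p_{-1}=1, q_{-2}=1, q_{-1}=0), until the denominator exceeds 23:
  i=0: a_0=3, p_0 = 3*1 + 0 = 3, q_0 = 3*0 + 1 = 1.
  i=1: a_1=27, p_1 = 27*3 + 1 = 82, q_1 = 27*1 + 0 = 27.
q_1 = 27 > 23, so the last convergent with denominator <= 23 is p_0/q_0 = 3/1.
The closest fraction with denominator <= 23 is either p_0/q_0 or the intermediate fraction (k*p_0 + p_{-1})/(k*q_0 + q_{-1}) with the largest k >= 1 whose denominator stays <= 23; these approach x as k grows, and every other convergent or intermediate fraction in range is farther away.
Largest k: floor((23 - q_{-1})/q_0) = floor((23 - 0)/1) = 23 (using the seeds p_{-1} = 1, q_{-1} = 0).
That gives (23*3 + 1)/(23*1 + 0) = 70/23.
Compare the errors: |x - 3/1| = |82*1 - 3*27|/(27*1) = 1/27, and |x - 70/23| = |82*23 - 70*27|/(27*23) = 4/621.
Cross-multiplying, 4*27 = 108 < 621 = 1*621, so 4/621 is smaller: the intermediate fraction 70/23 is closer to x than 3/1.

70/23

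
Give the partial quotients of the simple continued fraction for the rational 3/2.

Run the Euclidean algorithm on 3 and 2; the successive quotients are the partial quotients a_0, a_1, ... (each step inverts the fractional part left over by the previous one):
  3 = 1*2 + 1, so a_0 = 1.
  2 = 2*1 + 0, so a_1 = 2.
The remainder reaches 0 after 2 divisions, so the expansion has 2 partial quotients, read off in order.

[1; 2]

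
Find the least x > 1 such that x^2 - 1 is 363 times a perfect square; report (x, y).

(x, y) = (362, 19)

First expand sqrt(363) as a continued fraction. With x_i = (sqrt(363) + m_i)/d_i and (m_0, d_0) = (0, 1): a_0 = floor(sqrt(363)) = 19, since 19^2 = 361 <= 363 < 400 = 20^2.
Iterate m_{i+1} = d_i*a_i - m_i, d_{i+1} = (363 - m_{i+1}^2)/d_i, a_{i+1} = floor((a_0 + m_{i+1})/d_{i+1}):
  m_1 = 1*19 - 0 = 19, d_1 = (363 - 19^2)/1 = 2/1 = 2, a_1 = floor((19 + 19)/2) = 19.
  m_2 = 2*19 - 19 = 19, d_2 = (363 - 19^2)/2 = 2/2 = 1, a_2 = floor((19 + 19)/1) = 38.
  m_3 = 1*38 - 19 = 19, d_3 = (363 - 19^2)/1 = 2/1 = 2: (m_3, d_3) = (m_1, d_1) = (19, 2), so from here the quotients repeat a_1, a_2; the period length is 2.
So sqrt(363) = [19; (19, 38)] with period length k = 2.
k is even, so the fundamental solution of x^2 - 363y^2 = 1 is (p_{k-1}, q_{k-1}) = (p_1, q_1); compute convergents through index 1.
Convergents (p_i = a_i*p_{i-1} + p_{i-2}, q_i = a_i*q_{i-1} + q_{i-2} with p_{-2}=0, p_{-1}=1, q_{-2}=1, q_{-1}=0):
  i=0: a_0=19, p_0 = 19*1 + 0 = 19, q_0 = 19*0 + 1 = 1.
  i=1: a_1=19, p_1 = 19*19 + 1 = 362, q_1 = 19*1 + 0 = 19.
Check: 362^2 - 363*19^2 = 131044 - 131043 = 1, so (x, y) = (362, 19) solves the equation, and by the theorem it is the least positive solution.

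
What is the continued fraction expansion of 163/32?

[5; 10, 1, 2]

Run the Euclidean algorithm on 163 and 32; the successive quotients are the partial quotients a_0, a_1, ... (each step inverts the fractional part left over by the previous one):
  163 = 5*32 + 3, so a_0 = 5.
  32 = 10*3 + 2, so a_1 = 10.
  3 = 1*2 + 1, so a_2 = 1.
  2 = 2*1 + 0, so a_3 = 2.
The remainder reaches 0 after 4 divisions, so the expansion has 4 partial quotients, read off in order.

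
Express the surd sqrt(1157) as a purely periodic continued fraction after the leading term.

[34; (68)]

Write x_i = (sqrt(1157) + m_i)/d_i with (m_0, d_0) = (0, 1). a_0 = floor(sqrt(1157)) = 34, since 34^2 = 1156 <= 1157 < 1225 = 35^2.
Iterate m_{i+1} = d_i*a_i - m_i, d_{i+1} = (1157 - m_{i+1}^2)/d_i, a_{i+1} = floor((a_0 + m_{i+1})/d_{i+1}):
  m_1 = 1*34 - 0 = 34, d_1 = (1157 - 34^2)/1 = 1/1 = 1, a_1 = floor((34 + 34)/1) = 68.
  m_2 = 1*68 - 34 = 34, d_2 = (1157 - 34^2)/1 = 1/1 = 1: (m_2, d_2) = (m_1, d_1) = (34, 1), so from here the quotient a_1 repeats; the period length is 1.
Hence the expansion of sqrt(1157) is a_0 = 34 followed by the repeating block 68 (period 1).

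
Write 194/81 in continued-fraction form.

Run the Euclidean algorithm on 194 and 81; the successive quotients are the partial quotients a_0, a_1, ... (each step inverts the fractional part left over by the previous one):
  194 = 2*81 + 32, so a_0 = 2.
  81 = 2*32 + 17, so a_1 = 2.
  32 = 1*17 + 15, so a_2 = 1.
  17 = 1*15 + 2, so a_3 = 1.
  15 = 7*2 + 1, so a_4 = 7.
  2 = 2*1 + 0, so a_5 = 2.
The remainder reaches 0 after 6 divisions, so the expansion has 6 partial quotients, read off in order.

[2; 2, 1, 1, 7, 2]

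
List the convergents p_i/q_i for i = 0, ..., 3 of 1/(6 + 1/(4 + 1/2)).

Using the convergent recurrence p_i = a_i*p_{i-1} + p_{i-2}, q_i = a_i*q_{i-1} + q_{i-2} with p_{-2}=0, p_{-1}=1, q_{-2}=1, q_{-1}=0:
  i=0: a_0=0, p_0 = 0*1 + 0 = 0, q_0 = 0*0 + 1 = 1.
  i=1: a_1=6, p_1 = 6*0 + 1 = 1, q_1 = 6*1 + 0 = 6.
  i=2: a_2=4, p_2 = 4*1 + 0 = 4, q_2 = 4*6 + 1 = 25.
  i=3: a_3=2, p_3 = 2*4 + 1 = 9, q_3 = 2*25 + 6 = 56.

0/1, 1/6, 4/25, 9/56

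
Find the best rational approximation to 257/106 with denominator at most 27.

63/26

Expand x = 257/106 as a continued fraction with the Euclidean algorithm:
  257 = 2*106 + 45, so a_0 = 2.
  106 = 2*45 + 16, so a_1 = 2.
  45 = 2*16 + 13, so a_2 = 2.
  16 = 1*13 + 3, so a_3 = 1.
  13 = 4*3 + 1, so a_4 = 4.
  3 = 3*1 + 0, so a_5 = 3.
so x = [2; 2, 2, 1, 4, 3].
Convergents (p_i = a_i*p_{i-1} + p_{i-2}, q_i = a_i*q_{i-1} + q_{i-2} with p_{-2}=0, p_{-1}=1, q_{-2}=1, q_{-1}=0), until the denominator exceeds 27:
  i=0: a_0=2, p_0 = 2*1 + 0 = 2, q_0 = 2*0 + 1 = 1.
  i=1: a_1=2, p_1 = 2*2 + 1 = 5, q_1 = 2*1 + 0 = 2.
  i=2: a_2=2, p_2 = 2*5 + 2 = 12, q_2 = 2*2 + 1 = 5.
  i=3: a_3=1, p_3 = 1*12 + 5 = 17, q_3 = 1*5 + 2 = 7.
  i=4: a_4=4, p_4 = 4*17 + 12 = 80, q_4 = 4*7 + 5 = 33.
q_4 = 33 > 27, so the last convergent with denominator <= 27 is p_3/q_3 = 17/7.
The closest fraction with denominator <= 27 is either p_3/q_3 or the intermediate fraction (k*p_3 + p_2)/(k*q_3 + q_2) with the largest k >= 1 whose denominator stays <= 27; these approach x as k grows, and every other convergent or intermediate fraction in range is farther away.
Largest k: floor((27 - q_2)/q_3) = floor((27 - 5)/7) = 3.
That gives (3*17 + 12)/(3*7 + 5) = 63/26.
Compare the errors: |x - 17/7| = |257*7 - 17*106|/(106*7) = 3/742, and |x - 63/26| = |257*26 - 63*106|/(106*26) = 4/2756.
Cross-multiplying, 4*742 = 2968 < 8268 = 3*2756, so 4/2756 is smaller: the intermediate fraction 63/26 is closer to x than 17/7.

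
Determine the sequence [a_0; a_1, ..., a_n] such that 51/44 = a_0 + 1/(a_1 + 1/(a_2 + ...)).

[1; 6, 3, 2]

Run the Euclidean algorithm on 51 and 44; the successive quotients are the partial quotients a_0, a_1, ... (each step inverts the fractional part left over by the previous one):
  51 = 1*44 + 7, so a_0 = 1.
  44 = 6*7 + 2, so a_1 = 6.
  7 = 3*2 + 1, so a_2 = 3.
  2 = 2*1 + 0, so a_3 = 2.
The remainder reaches 0 after 4 divisions, so the expansion has 4 partial quotients, read off in order.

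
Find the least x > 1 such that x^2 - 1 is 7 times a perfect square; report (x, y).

First expand sqrt(7) as a continued fraction. With x_i = (sqrt(7) + m_i)/d_i and (m_0, d_0) = (0, 1): a_0 = floor(sqrt(7)) = 2, since 2^2 = 4 <= 7 < 9 = 3^2.
Iterate m_{i+1} = d_i*a_i - m_i, d_{i+1} = (7 - m_{i+1}^2)/d_i, a_{i+1} = floor((a_0 + m_{i+1})/d_{i+1}):
  m_1 = 1*2 - 0 = 2, d_1 = (7 - 2^2)/1 = 3/1 = 3, a_1 = floor((2 + 2)/3) = 1.
  m_2 = 3*1 - 2 = 1, d_2 = (7 - 1^2)/3 = 6/3 = 2, a_2 = floor((2 + 1)/2) = 1.
  m_3 = 2*1 - 1 = 1, d_3 = (7 - 1^2)/2 = 6/2 = 3, a_3 = floor((2 + 1)/3) = 1.
  m_4 = 3*1 - 1 = 2, d_4 = (7 - 2^2)/3 = 3/3 = 1, a_4 = floor((2 + 2)/1) = 4.
  m_5 = 1*4 - 2 = 2, d_5 = (7 - 2^2)/1 = 3/1 = 3: (m_5, d_5) = (m_1, d_1) = (2, 3), so from here the quotients repeat a_1, ..., a_4; the period length is 4.
So sqrt(7) = [2; (1, 1, 1, 4)] with period length k = 4.
k is even, so the fundamental solution of x^2 - 7y^2 = 1 is (p_{k-1}, q_{k-1}) = (p_3, q_3); compute convergents through index 3.
Convergents (p_i = a_i*p_{i-1} + p_{i-2}, q_i = a_i*q_{i-1} + q_{i-2} with p_{-2}=0, p_{-1}=1, q_{-2}=1, q_{-1}=0):
  i=0: a_0=2, p_0 = 2*1 + 0 = 2, q_0 = 2*0 + 1 = 1.
  i=1: a_1=1, p_1 = 1*2 + 1 = 3, q_1 = 1*1 + 0 = 1.
  i=2: a_2=1, p_2 = 1*3 + 2 = 5, q_2 = 1*1 + 1 = 2.
  i=3: a_3=1, p_3 = 1*5 + 3 = 8, q_3 = 1*2 + 1 = 3.
Check: 8^2 - 7*3^2 = 64 - 63 = 1, so (x, y) = (8, 3) solves the equation, and by the theorem it is the least positive solution.

(x, y) = (8, 3)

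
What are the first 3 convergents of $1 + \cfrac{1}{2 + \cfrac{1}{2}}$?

1/1, 3/2, 7/5

Using the convergent recurrence p_i = a_i*p_{i-1} + p_{i-2}, q_i = a_i*q_{i-1} + q_{i-2} with p_{-2}=0, p_{-1}=1, q_{-2}=1, q_{-1}=0:
  i=0: a_0=1, p_0 = 1*1 + 0 = 1, q_0 = 1*0 + 1 = 1.
  i=1: a_1=2, p_1 = 2*1 + 1 = 3, q_1 = 2*1 + 0 = 2.
  i=2: a_2=2, p_2 = 2*3 + 1 = 7, q_2 = 2*2 + 1 = 5.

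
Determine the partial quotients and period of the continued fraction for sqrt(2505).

Write x_i = (sqrt(2505) + m_i)/d_i with (m_0, d_0) = (0, 1). a_0 = floor(sqrt(2505)) = 50, since 50^2 = 2500 <= 2505 < 2601 = 51^2.
Iterate m_{i+1} = d_i*a_i - m_i, d_{i+1} = (2505 - m_{i+1}^2)/d_i, a_{i+1} = floor((a_0 + m_{i+1})/d_{i+1}):
  m_1 = 1*50 - 0 = 50, d_1 = (2505 - 50^2)/1 = 5/1 = 5, a_1 = floor((50 + 50)/5) = 20.
  m_2 = 5*20 - 50 = 50, d_2 = (2505 - 50^2)/5 = 5/5 = 1, a_2 = floor((50 + 50)/1) = 100.
  m_3 = 1*100 - 50 = 50, d_3 = (2505 - 50^2)/1 = 5/1 = 5: (m_3, d_3) = (m_1, d_1) = (50, 5), so from here the quotients repeat a_1, a_2; the period length is 2.
Hence the expansion of sqrt(2505) is a_0 = 50 followed by the repeating block 20, 100 (period 2).

[50; (20, 100)]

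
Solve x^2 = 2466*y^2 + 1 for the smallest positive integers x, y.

First expand sqrt(2466) as a continued fraction. With x_i = (sqrt(2466) + m_i)/d_i and (m_0, d_0) = (0, 1): a_0 = floor(sqrt(2466)) = 49, since 49^2 = 2401 <= 2466 < 2500 = 50^2.
Iterate m_{i+1} = d_i*a_i - m_i, d_{i+1} = (2466 - m_{i+1}^2)/d_i, a_{i+1} = floor((a_0 + m_{i+1})/d_{i+1}):
  m_1 = 1*49 - 0 = 49, d_1 = (2466 - 49^2)/1 = 65/1 = 65, a_1 = floor((49 + 49)/65) = 1.
  m_2 = 65*1 - 49 = 16, d_2 = (2466 - 16^2)/65 = 2210/65 = 34, a_2 = floor((49 + 16)/34) = 1.
  m_3 = 34*1 - 16 = 18, d_3 = (2466 - 18^2)/34 = 2142/34 = 63, a_3 = floor((49 + 18)/63) = 1.
  m_4 = 63*1 - 18 = 45, d_4 = (2466 - 45^2)/63 = 441/63 = 7, a_4 = floor((49 + 45)/7) = 13.
  m_5 = 7*13 - 45 = 46, d_5 = (2466 - 46^2)/7 = 350/7 = 50, a_5 = floor((49 + 46)/50) = 1.
  m_6 = 50*1 - 46 = 4, d_6 = (2466 - 4^2)/50 = 2450/50 = 49, a_6 = floor((49 + 4)/49) = 1.
  m_7 = 49*1 - 4 = 45, d_7 = (2466 - 45^2)/49 = 441/49 = 9, a_7 = floor((49 + 45)/9) = 10.
  m_8 = 9*10 - 45 = 45, d_8 = (2466 - 45^2)/9 = 441/9 = 49, a_8 = floor((49 + 45)/49) = 1.
  m_9 = 49*1 - 45 = 4, d_9 = (2466 - 4^2)/49 = 2450/49 = 50, a_9 = floor((49 + 4)/50) = 1.
  m_10 = 50*1 - 4 = 46, d_10 = (2466 - 46^2)/50 = 350/50 = 7, a_10 = floor((49 + 46)/7) = 13.
  m_11 = 7*13 - 46 = 45, d_11 = (2466 - 45^2)/7 = 441/7 = 63, a_11 = floor((49 + 45)/63) = 1.
  m_12 = 63*1 - 45 = 18, d_12 = (2466 - 18^2)/63 = 2142/63 = 34, a_12 = floor((49 + 18)/34) = 1.
  m_13 = 34*1 - 18 = 16, d_13 = (2466 - 16^2)/34 = 2210/34 = 65, a_13 = floor((49 + 16)/65) = 1.
  m_14 = 65*1 - 16 = 49, d_14 = (2466 - 49^2)/65 = 65/65 = 1, a_14 = floor((49 + 49)/1) = 98.
  m_15 = 1*98 - 49 = 49, d_15 = (2466 - 49^2)/1 = 65/1 = 65: (m_15, d_15) = (m_1, d_1) = (49, 65), so from here the quotients repeat a_1, ..., a_14; the period length is 14.
So sqrt(2466) = [49; (1, 1, 1, 13, 1, 1, 10, 1, 1, 13, 1, 1, 1, 98)] with period length k = 14.
k is even, so the fundamental solution of x^2 - 2466y^2 = 1 is (p_{k-1}, q_{k-1}) = (p_13, q_13); compute convergents through index 13.
Convergents (p_i = a_i*p_{i-1} + p_{i-2}, q_i = a_i*q_{i-1} + q_{i-2} with p_{-2}=0, p_{-1}=1, q_{-2}=1, q_{-1}=0):
  i=0: a_0=49, p_0 = 49*1 + 0 = 49, q_0 = 49*0 + 1 = 1.
  i=1: a_1=1, p_1 = 1*49 + 1 = 50, q_1 = 1*1 + 0 = 1.
  i=2: a_2=1, p_2 = 1*50 + 49 = 99, q_2 = 1*1 + 1 = 2.
  i=3: a_3=1, p_3 = 1*99 + 50 = 149, q_3 = 1*2 + 1 = 3.
  i=4: a_4=13, p_4 = 13*149 + 99 = 2036, q_4 = 13*3 + 2 = 41.
  i=5: a_5=1, p_5 = 1*2036 + 149 = 2185, q_5 = 1*41 + 3 = 44.
  i=6: a_6=1, p_6 = 1*2185 + 2036 = 4221, q_6 = 1*44 + 41 = 85.
  i=7: a_7=10, p_7 = 10*4221 + 2185 = 44395, q_7 = 10*85 + 44 = 894.
  i=8: a_8=1, p_8 = 1*44395 + 4221 = 48616, q_8 = 1*894 + 85 = 979.
  i=9: a_9=1, p_9 = 1*48616 + 44395 = 93011, q_9 = 1*979 + 894 = 1873.
  i=10: a_10=13, p_10 = 13*93011 + 48616 = 1257759, q_10 = 13*1873 + 979 = 25328.
  i=11: a_11=1, p_11 = 1*1257759 + 93011 = 1350770, q_11 = 1*25328 + 1873 = 27201.
  i=12: a_12=1, p_12 = 1*1350770 + 1257759 = 2608529, q_12 = 1*27201 + 25328 = 52529.
  i=13: a_13=1, p_13 = 1*2608529 + 1350770 = 3959299, q_13 = 1*52529 + 27201 = 79730.
Check: 3959299^2 - 2466*79730^2 = 15676048571401 - 15676048571400 = 1, so (x, y) = (3959299, 79730) solves the equation, and by the theorem it is the least positive solution.

(x, y) = (3959299, 79730)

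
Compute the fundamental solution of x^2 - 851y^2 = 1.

(x, y) = (8418574, 288585)

First expand sqrt(851) as a continued fraction. With x_i = (sqrt(851) + m_i)/d_i and (m_0, d_0) = (0, 1): a_0 = floor(sqrt(851)) = 29, since 29^2 = 841 <= 851 < 900 = 30^2.
Iterate m_{i+1} = d_i*a_i - m_i, d_{i+1} = (851 - m_{i+1}^2)/d_i, a_{i+1} = floor((a_0 + m_{i+1})/d_{i+1}):
  m_1 = 1*29 - 0 = 29, d_1 = (851 - 29^2)/1 = 10/1 = 10, a_1 = floor((29 + 29)/10) = 5.
  m_2 = 10*5 - 29 = 21, d_2 = (851 - 21^2)/10 = 410/10 = 41, a_2 = floor((29 + 21)/41) = 1.
  m_3 = 41*1 - 21 = 20, d_3 = (851 - 20^2)/41 = 451/41 = 11, a_3 = floor((29 + 20)/11) = 4.
  m_4 = 11*4 - 20 = 24, d_4 = (851 - 24^2)/11 = 275/11 = 25, a_4 = floor((29 + 24)/25) = 2.
  m_5 = 25*2 - 24 = 26, d_5 = (851 - 26^2)/25 = 175/25 = 7, a_5 = floor((29 + 26)/7) = 7.
  m_6 = 7*7 - 26 = 23, d_6 = (851 - 23^2)/7 = 322/7 = 46, a_6 = floor((29 + 23)/46) = 1.
  m_7 = 46*1 - 23 = 23, d_7 = (851 - 23^2)/46 = 322/46 = 7, a_7 = floor((29 + 23)/7) = 7.
  m_8 = 7*7 - 23 = 26, d_8 = (851 - 26^2)/7 = 175/7 = 25, a_8 = floor((29 + 26)/25) = 2.
  m_9 = 25*2 - 26 = 24, d_9 = (851 - 24^2)/25 = 275/25 = 11, a_9 = floor((29 + 24)/11) = 4.
  m_10 = 11*4 - 24 = 20, d_10 = (851 - 20^2)/11 = 451/11 = 41, a_10 = floor((29 + 20)/41) = 1.
  m_11 = 41*1 - 20 = 21, d_11 = (851 - 21^2)/41 = 410/41 = 10, a_11 = floor((29 + 21)/10) = 5.
  m_12 = 10*5 - 21 = 29, d_12 = (851 - 29^2)/10 = 10/10 = 1, a_12 = floor((29 + 29)/1) = 58.
  m_13 = 1*58 - 29 = 29, d_13 = (851 - 29^2)/1 = 10/1 = 10: (m_13, d_13) = (m_1, d_1) = (29, 10), so from here the quotients repeat a_1, ..., a_12; the period length is 12.
So sqrt(851) = [29; (5, 1, 4, 2, 7, 1, 7, 2, 4, 1, 5, 58)] with period length k = 12.
k is even, so the fundamental solution of x^2 - 851y^2 = 1 is (p_{k-1}, q_{k-1}) = (p_11, q_11); compute convergents through index 11.
Convergents (p_i = a_i*p_{i-1} + p_{i-2}, q_i = a_i*q_{i-1} + q_{i-2} with p_{-2}=0, p_{-1}=1, q_{-2}=1, q_{-1}=0):
  i=0: a_0=29, p_0 = 29*1 + 0 = 29, q_0 = 29*0 + 1 = 1.
  i=1: a_1=5, p_1 = 5*29 + 1 = 146, q_1 = 5*1 + 0 = 5.
  i=2: a_2=1, p_2 = 1*146 + 29 = 175, q_2 = 1*5 + 1 = 6.
  i=3: a_3=4, p_3 = 4*175 + 146 = 846, q_3 = 4*6 + 5 = 29.
  i=4: a_4=2, p_4 = 2*846 + 175 = 1867, q_4 = 2*29 + 6 = 64.
  i=5: a_5=7, p_5 = 7*1867 + 846 = 13915, q_5 = 7*64 + 29 = 477.
  i=6: a_6=1, p_6 = 1*13915 + 1867 = 15782, q_6 = 1*477 + 64 = 541.
  i=7: a_7=7, p_7 = 7*15782 + 13915 = 124389, q_7 = 7*541 + 477 = 4264.
  i=8: a_8=2, p_8 = 2*124389 + 15782 = 264560, q_8 = 2*4264 + 541 = 9069.
  i=9: a_9=4, p_9 = 4*264560 + 124389 = 1182629, q_9 = 4*9069 + 4264 = 40540.
  i=10: a_10=1, p_10 = 1*1182629 + 264560 = 1447189, q_10 = 1*40540 + 9069 = 49609.
  i=11: a_11=5, p_11 = 5*1447189 + 1182629 = 8418574, q_11 = 5*49609 + 40540 = 288585.
Check: 8418574^2 - 851*288585^2 = 70872388193476 - 70872388193475 = 1, so (x, y) = (8418574, 288585) solves the equation, and by the theorem it is the least positive solution.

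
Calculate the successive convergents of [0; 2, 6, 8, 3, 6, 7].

Using the convergent recurrence p_i = a_i*p_{i-1} + p_{i-2}, q_i = a_i*q_{i-1} + q_{i-2} with p_{-2}=0, p_{-1}=1, q_{-2}=1, q_{-1}=0:
  i=0: a_0=0, p_0 = 0*1 + 0 = 0, q_0 = 0*0 + 1 = 1.
  i=1: a_1=2, p_1 = 2*0 + 1 = 1, q_1 = 2*1 + 0 = 2.
  i=2: a_2=6, p_2 = 6*1 + 0 = 6, q_2 = 6*2 + 1 = 13.
  i=3: a_3=8, p_3 = 8*6 + 1 = 49, q_3 = 8*13 + 2 = 106.
  i=4: a_4=3, p_4 = 3*49 + 6 = 153, q_4 = 3*106 + 13 = 331.
  i=5: a_5=6, p_5 = 6*153 + 49 = 967, q_5 = 6*331 + 106 = 2092.
  i=6: a_6=7, p_6 = 7*967 + 153 = 6922, q_6 = 7*2092 + 331 = 14975.

0/1, 1/2, 6/13, 49/106, 153/331, 967/2092, 6922/14975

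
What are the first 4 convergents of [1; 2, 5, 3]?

1/1, 3/2, 16/11, 51/35

Using the convergent recurrence p_i = a_i*p_{i-1} + p_{i-2}, q_i = a_i*q_{i-1} + q_{i-2} with p_{-2}=0, p_{-1}=1, q_{-2}=1, q_{-1}=0:
  i=0: a_0=1, p_0 = 1*1 + 0 = 1, q_0 = 1*0 + 1 = 1.
  i=1: a_1=2, p_1 = 2*1 + 1 = 3, q_1 = 2*1 + 0 = 2.
  i=2: a_2=5, p_2 = 5*3 + 1 = 16, q_2 = 5*2 + 1 = 11.
  i=3: a_3=3, p_3 = 3*16 + 3 = 51, q_3 = 3*11 + 2 = 35.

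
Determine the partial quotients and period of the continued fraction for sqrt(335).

Write x_i = (sqrt(335) + m_i)/d_i with (m_0, d_0) = (0, 1). a_0 = floor(sqrt(335)) = 18, since 18^2 = 324 <= 335 < 361 = 19^2.
Iterate m_{i+1} = d_i*a_i - m_i, d_{i+1} = (335 - m_{i+1}^2)/d_i, a_{i+1} = floor((a_0 + m_{i+1})/d_{i+1}):
  m_1 = 1*18 - 0 = 18, d_1 = (335 - 18^2)/1 = 11/1 = 11, a_1 = floor((18 + 18)/11) = 3.
  m_2 = 11*3 - 18 = 15, d_2 = (335 - 15^2)/11 = 110/11 = 10, a_2 = floor((18 + 15)/10) = 3.
  m_3 = 10*3 - 15 = 15, d_3 = (335 - 15^2)/10 = 110/10 = 11, a_3 = floor((18 + 15)/11) = 3.
  m_4 = 11*3 - 15 = 18, d_4 = (335 - 18^2)/11 = 11/11 = 1, a_4 = floor((18 + 18)/1) = 36.
  m_5 = 1*36 - 18 = 18, d_5 = (335 - 18^2)/1 = 11/1 = 11: (m_5, d_5) = (m_1, d_1) = (18, 11), so from here the quotients repeat a_1, ..., a_4; the period length is 4.
Hence the expansion of sqrt(335) is a_0 = 18 followed by the repeating block 3, 3, 3, 36 (period 4).

[18; (3, 3, 3, 36)]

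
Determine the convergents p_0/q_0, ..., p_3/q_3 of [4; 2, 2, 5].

4/1, 9/2, 22/5, 119/27

Using the convergent recurrence p_i = a_i*p_{i-1} + p_{i-2}, q_i = a_i*q_{i-1} + q_{i-2} with p_{-2}=0, p_{-1}=1, q_{-2}=1, q_{-1}=0:
  i=0: a_0=4, p_0 = 4*1 + 0 = 4, q_0 = 4*0 + 1 = 1.
  i=1: a_1=2, p_1 = 2*4 + 1 = 9, q_1 = 2*1 + 0 = 2.
  i=2: a_2=2, p_2 = 2*9 + 4 = 22, q_2 = 2*2 + 1 = 5.
  i=3: a_3=5, p_3 = 5*22 + 9 = 119, q_3 = 5*5 + 2 = 27.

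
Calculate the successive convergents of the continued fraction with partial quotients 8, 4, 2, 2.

Using the convergent recurrence p_i = a_i*p_{i-1} + p_{i-2}, q_i = a_i*q_{i-1} + q_{i-2} with p_{-2}=0, p_{-1}=1, q_{-2}=1, q_{-1}=0:
  i=0: a_0=8, p_0 = 8*1 + 0 = 8, q_0 = 8*0 + 1 = 1.
  i=1: a_1=4, p_1 = 4*8 + 1 = 33, q_1 = 4*1 + 0 = 4.
  i=2: a_2=2, p_2 = 2*33 + 8 = 74, q_2 = 2*4 + 1 = 9.
  i=3: a_3=2, p_3 = 2*74 + 33 = 181, q_3 = 2*9 + 4 = 22.

8/1, 33/4, 74/9, 181/22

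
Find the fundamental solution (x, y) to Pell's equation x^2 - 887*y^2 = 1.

(x, y) = (469224, 15755)

First expand sqrt(887) as a continued fraction. With x_i = (sqrt(887) + m_i)/d_i and (m_0, d_0) = (0, 1): a_0 = floor(sqrt(887)) = 29, since 29^2 = 841 <= 887 < 900 = 30^2.
Iterate m_{i+1} = d_i*a_i - m_i, d_{i+1} = (887 - m_{i+1}^2)/d_i, a_{i+1} = floor((a_0 + m_{i+1})/d_{i+1}):
  m_1 = 1*29 - 0 = 29, d_1 = (887 - 29^2)/1 = 46/1 = 46, a_1 = floor((29 + 29)/46) = 1.
  m_2 = 46*1 - 29 = 17, d_2 = (887 - 17^2)/46 = 598/46 = 13, a_2 = floor((29 + 17)/13) = 3.
  m_3 = 13*3 - 17 = 22, d_3 = (887 - 22^2)/13 = 403/13 = 31, a_3 = floor((29 + 22)/31) = 1.
  m_4 = 31*1 - 22 = 9, d_4 = (887 - 9^2)/31 = 806/31 = 26, a_4 = floor((29 + 9)/26) = 1.
  m_5 = 26*1 - 9 = 17, d_5 = (887 - 17^2)/26 = 598/26 = 23, a_5 = floor((29 + 17)/23) = 2.
  m_6 = 23*2 - 17 = 29, d_6 = (887 - 29^2)/23 = 46/23 = 2, a_6 = floor((29 + 29)/2) = 29.
  m_7 = 2*29 - 29 = 29, d_7 = (887 - 29^2)/2 = 46/2 = 23, a_7 = floor((29 + 29)/23) = 2.
  m_8 = 23*2 - 29 = 17, d_8 = (887 - 17^2)/23 = 598/23 = 26, a_8 = floor((29 + 17)/26) = 1.
  m_9 = 26*1 - 17 = 9, d_9 = (887 - 9^2)/26 = 806/26 = 31, a_9 = floor((29 + 9)/31) = 1.
  m_10 = 31*1 - 9 = 22, d_10 = (887 - 22^2)/31 = 403/31 = 13, a_10 = floor((29 + 22)/13) = 3.
  m_11 = 13*3 - 22 = 17, d_11 = (887 - 17^2)/13 = 598/13 = 46, a_11 = floor((29 + 17)/46) = 1.
  m_12 = 46*1 - 17 = 29, d_12 = (887 - 29^2)/46 = 46/46 = 1, a_12 = floor((29 + 29)/1) = 58.
  m_13 = 1*58 - 29 = 29, d_13 = (887 - 29^2)/1 = 46/1 = 46: (m_13, d_13) = (m_1, d_1) = (29, 46), so from here the quotients repeat a_1, ..., a_12; the period length is 12.
So sqrt(887) = [29; (1, 3, 1, 1, 2, 29, 2, 1, 1, 3, 1, 58)] with period length k = 12.
k is even, so the fundamental solution of x^2 - 887y^2 = 1 is (p_{k-1}, q_{k-1}) = (p_11, q_11); compute convergents through index 11.
Convergents (p_i = a_i*p_{i-1} + p_{i-2}, q_i = a_i*q_{i-1} + q_{i-2} with p_{-2}=0, p_{-1}=1, q_{-2}=1, q_{-1}=0):
  i=0: a_0=29, p_0 = 29*1 + 0 = 29, q_0 = 29*0 + 1 = 1.
  i=1: a_1=1, p_1 = 1*29 + 1 = 30, q_1 = 1*1 + 0 = 1.
  i=2: a_2=3, p_2 = 3*30 + 29 = 119, q_2 = 3*1 + 1 = 4.
  i=3: a_3=1, p_3 = 1*119 + 30 = 149, q_3 = 1*4 + 1 = 5.
  i=4: a_4=1, p_4 = 1*149 + 119 = 268, q_4 = 1*5 + 4 = 9.
  i=5: a_5=2, p_5 = 2*268 + 149 = 685, q_5 = 2*9 + 5 = 23.
  i=6: a_6=29, p_6 = 29*685 + 268 = 20133, q_6 = 29*23 + 9 = 676.
  i=7: a_7=2, p_7 = 2*20133 + 685 = 40951, q_7 = 2*676 + 23 = 1375.
  i=8: a_8=1, p_8 = 1*40951 + 20133 = 61084, q_8 = 1*1375 + 676 = 2051.
  i=9: a_9=1, p_9 = 1*61084 + 40951 = 102035, q_9 = 1*2051 + 1375 = 3426.
  i=10: a_10=3, p_10 = 3*102035 + 61084 = 367189, q_10 = 3*3426 + 2051 = 12329.
  i=11: a_11=1, p_11 = 1*367189 + 102035 = 469224, q_11 = 1*12329 + 3426 = 15755.
Check: 469224^2 - 887*15755^2 = 220171162176 - 220171162175 = 1, so (x, y) = (469224, 15755) solves the equation, and by the theorem it is the least positive solution.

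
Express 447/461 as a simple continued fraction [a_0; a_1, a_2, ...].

Run the Euclidean algorithm on 447 and 461; the successive quotients are the partial quotients a_0, a_1, ... (each step inverts the fractional part left over by the previous one):
  447 = 0*461 + 447, so a_0 = 0.
  461 = 1*447 + 14, so a_1 = 1.
  447 = 31*14 + 13, so a_2 = 31.
  14 = 1*13 + 1, so a_3 = 1.
  13 = 13*1 + 0, so a_4 = 13.
The remainder reaches 0 after 5 divisions, so the expansion has 5 partial quotients, read off in order.

[0; 1, 31, 1, 13]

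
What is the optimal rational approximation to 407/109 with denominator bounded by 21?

Expand x = 407/109 as a continued fraction with the Euclidean algorithm:
  407 = 3*109 + 80, so a_0 = 3.
  109 = 1*80 + 29, so a_1 = 1.
  80 = 2*29 + 22, so a_2 = 2.
  29 = 1*22 + 7, so a_3 = 1.
  22 = 3*7 + 1, so a_4 = 3.
  7 = 7*1 + 0, so a_5 = 7.
so x = [3; 1, 2, 1, 3, 7].
Convergents (p_i = a_i*p_{i-1} + p_{i-2}, q_i = a_i*q_{i-1} + q_{i-2} with p_{-2}=0, p_{-1}=1, q_{-2}=1, q_{-1}=0), until the denominator exceeds 21:
  i=0: a_0=3, p_0 = 3*1 + 0 = 3, q_0 = 3*0 + 1 = 1.
  i=1: a_1=1, p_1 = 1*3 + 1 = 4, q_1 = 1*1 + 0 = 1.
  i=2: a_2=2, p_2 = 2*4 + 3 = 11, q_2 = 2*1 + 1 = 3.
  i=3: a_3=1, p_3 = 1*11 + 4 = 15, q_3 = 1*3 + 1 = 4.
  i=4: a_4=3, p_4 = 3*15 + 11 = 56, q_4 = 3*4 + 3 = 15.
  i=5: a_5=7, p_5 = 7*56 + 15 = 407, q_5 = 7*15 + 4 = 109.
q_5 = 109 > 21, so the last convergent with denominator <= 21 is p_4/q_4 = 56/15.
The closest fraction with denominator <= 21 is either p_4/q_4 or the intermediate fraction (k*p_4 + p_3)/(k*q_4 + q_3) with the largest k >= 1 whose denominator stays <= 21; these approach x as k grows, and every other convergent or intermediate fraction in range is farther away.
Largest k: floor((21 - q_3)/q_4) = floor((21 - 4)/15) = 1.
That gives (1*56 + 15)/(1*15 + 4) = 71/19.
Compare the errors: |x - 56/15| = |407*15 - 56*109|/(109*15) = 1/1635, and |x - 71/19| = |407*19 - 71*109|/(109*19) = 6/2071.
Cross-multiplying, 1*2071 = 2071 < 9810 = 6*1635, so 1/1635 is smaller: the convergent 56/15 is closer to x than 71/19.

56/15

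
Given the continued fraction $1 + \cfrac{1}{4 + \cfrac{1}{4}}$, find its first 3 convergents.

1/1, 5/4, 21/17

Using the convergent recurrence p_i = a_i*p_{i-1} + p_{i-2}, q_i = a_i*q_{i-1} + q_{i-2} with p_{-2}=0, p_{-1}=1, q_{-2}=1, q_{-1}=0:
  i=0: a_0=1, p_0 = 1*1 + 0 = 1, q_0 = 1*0 + 1 = 1.
  i=1: a_1=4, p_1 = 4*1 + 1 = 5, q_1 = 4*1 + 0 = 4.
  i=2: a_2=4, p_2 = 4*5 + 1 = 21, q_2 = 4*4 + 1 = 17.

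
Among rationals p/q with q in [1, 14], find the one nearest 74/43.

Expand x = 74/43 as a continued fraction with the Euclidean algorithm:
  74 = 1*43 + 31, so a_0 = 1.
  43 = 1*31 + 12, so a_1 = 1.
  31 = 2*12 + 7, so a_2 = 2.
  12 = 1*7 + 5, so a_3 = 1.
  7 = 1*5 + 2, so a_4 = 1.
  5 = 2*2 + 1, so a_5 = 2.
  2 = 2*1 + 0, so a_6 = 2.
so x = [1; 1, 2, 1, 1, 2, 2].
Convergents (p_i = a_i*p_{i-1} + p_{i-2}, q_i = a_i*q_{i-1} + q_{i-2} with p_{-2}=0, p_{-1}=1, q_{-2}=1, q_{-1}=0), until the denominator exceeds 14:
  i=0: a_0=1, p_0 = 1*1 + 0 = 1, q_0 = 1*0 + 1 = 1.
  i=1: a_1=1, p_1 = 1*1 + 1 = 2, q_1 = 1*1 + 0 = 1.
  i=2: a_2=2, p_2 = 2*2 + 1 = 5, q_2 = 2*1 + 1 = 3.
  i=3: a_3=1, p_3 = 1*5 + 2 = 7, q_3 = 1*3 + 1 = 4.
  i=4: a_4=1, p_4 = 1*7 + 5 = 12, q_4 = 1*4 + 3 = 7.
  i=5: a_5=2, p_5 = 2*12 + 7 = 31, q_5 = 2*7 + 4 = 18.
q_5 = 18 > 14, so the last convergent with denominator <= 14 is p_4/q_4 = 12/7.
The closest fraction with denominator <= 14 is either p_4/q_4 or the intermediate fraction (k*p_4 + p_3)/(k*q_4 + q_3) with the largest k >= 1 whose denominator stays <= 14; these approach x as k grows, and every other convergent or intermediate fraction in range is farther away.
Largest k: floor((14 - q_3)/q_4) = floor((14 - 4)/7) = 1.
That gives (1*12 + 7)/(1*7 + 4) = 19/11.
Compare the errors: |x - 12/7| = |74*7 - 12*43|/(43*7) = 2/301, and |x - 19/11| = |74*11 - 19*43|/(43*11) = 3/473.
Cross-multiplying, 3*301 = 903 < 946 = 2*473, so 3/473 is smaller: the intermediate fraction 19/11 is closer to x than 12/7.

19/11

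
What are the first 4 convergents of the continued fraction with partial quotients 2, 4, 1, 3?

Using the convergent recurrence p_i = a_i*p_{i-1} + p_{i-2}, q_i = a_i*q_{i-1} + q_{i-2} with p_{-2}=0, p_{-1}=1, q_{-2}=1, q_{-1}=0:
  i=0: a_0=2, p_0 = 2*1 + 0 = 2, q_0 = 2*0 + 1 = 1.
  i=1: a_1=4, p_1 = 4*2 + 1 = 9, q_1 = 4*1 + 0 = 4.
  i=2: a_2=1, p_2 = 1*9 + 2 = 11, q_2 = 1*4 + 1 = 5.
  i=3: a_3=3, p_3 = 3*11 + 9 = 42, q_3 = 3*5 + 4 = 19.

2/1, 9/4, 11/5, 42/19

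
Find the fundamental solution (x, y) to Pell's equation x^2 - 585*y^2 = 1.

First expand sqrt(585) as a continued fraction. With x_i = (sqrt(585) + m_i)/d_i and (m_0, d_0) = (0, 1): a_0 = floor(sqrt(585)) = 24, since 24^2 = 576 <= 585 < 625 = 25^2.
Iterate m_{i+1} = d_i*a_i - m_i, d_{i+1} = (585 - m_{i+1}^2)/d_i, a_{i+1} = floor((a_0 + m_{i+1})/d_{i+1}):
  m_1 = 1*24 - 0 = 24, d_1 = (585 - 24^2)/1 = 9/1 = 9, a_1 = floor((24 + 24)/9) = 5.
  m_2 = 9*5 - 24 = 21, d_2 = (585 - 21^2)/9 = 144/9 = 16, a_2 = floor((24 + 21)/16) = 2.
  m_3 = 16*2 - 21 = 11, d_3 = (585 - 11^2)/16 = 464/16 = 29, a_3 = floor((24 + 11)/29) = 1.
  m_4 = 29*1 - 11 = 18, d_4 = (585 - 18^2)/29 = 261/29 = 9, a_4 = floor((24 + 18)/9) = 4.
  m_5 = 9*4 - 18 = 18, d_5 = (585 - 18^2)/9 = 261/9 = 29, a_5 = floor((24 + 18)/29) = 1.
  m_6 = 29*1 - 18 = 11, d_6 = (585 - 11^2)/29 = 464/29 = 16, a_6 = floor((24 + 11)/16) = 2.
  m_7 = 16*2 - 11 = 21, d_7 = (585 - 21^2)/16 = 144/16 = 9, a_7 = floor((24 + 21)/9) = 5.
  m_8 = 9*5 - 21 = 24, d_8 = (585 - 24^2)/9 = 9/9 = 1, a_8 = floor((24 + 24)/1) = 48.
  m_9 = 1*48 - 24 = 24, d_9 = (585 - 24^2)/1 = 9/1 = 9: (m_9, d_9) = (m_1, d_1) = (24, 9), so from here the quotients repeat a_1, ..., a_8; the period length is 8.
So sqrt(585) = [24; (5, 2, 1, 4, 1, 2, 5, 48)] with period length k = 8.
k is even, so the fundamental solution of x^2 - 585y^2 = 1 is (p_{k-1}, q_{k-1}) = (p_7, q_7); compute convergents through index 7.
Convergents (p_i = a_i*p_{i-1} + p_{i-2}, q_i = a_i*q_{i-1} + q_{i-2} with p_{-2}=0, p_{-1}=1, q_{-2}=1, q_{-1}=0):
  i=0: a_0=24, p_0 = 24*1 + 0 = 24, q_0 = 24*0 + 1 = 1.
  i=1: a_1=5, p_1 = 5*24 + 1 = 121, q_1 = 5*1 + 0 = 5.
  i=2: a_2=2, p_2 = 2*121 + 24 = 266, q_2 = 2*5 + 1 = 11.
  i=3: a_3=1, p_3 = 1*266 + 121 = 387, q_3 = 1*11 + 5 = 16.
  i=4: a_4=4, p_4 = 4*387 + 266 = 1814, q_4 = 4*16 + 11 = 75.
  i=5: a_5=1, p_5 = 1*1814 + 387 = 2201, q_5 = 1*75 + 16 = 91.
  i=6: a_6=2, p_6 = 2*2201 + 1814 = 6216, q_6 = 2*91 + 75 = 257.
  i=7: a_7=5, p_7 = 5*6216 + 2201 = 33281, q_7 = 5*257 + 91 = 1376.
Check: 33281^2 - 585*1376^2 = 1107624961 - 1107624960 = 1, so (x, y) = (33281, 1376) solves the equation, and by the theorem it is the least positive solution.

(x, y) = (33281, 1376)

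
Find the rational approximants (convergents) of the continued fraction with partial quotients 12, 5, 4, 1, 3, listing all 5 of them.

Using the convergent recurrence p_i = a_i*p_{i-1} + p_{i-2}, q_i = a_i*q_{i-1} + q_{i-2} with p_{-2}=0, p_{-1}=1, q_{-2}=1, q_{-1}=0:
  i=0: a_0=12, p_0 = 12*1 + 0 = 12, q_0 = 12*0 + 1 = 1.
  i=1: a_1=5, p_1 = 5*12 + 1 = 61, q_1 = 5*1 + 0 = 5.
  i=2: a_2=4, p_2 = 4*61 + 12 = 256, q_2 = 4*5 + 1 = 21.
  i=3: a_3=1, p_3 = 1*256 + 61 = 317, q_3 = 1*21 + 5 = 26.
  i=4: a_4=3, p_4 = 3*317 + 256 = 1207, q_4 = 3*26 + 21 = 99.

12/1, 61/5, 256/21, 317/26, 1207/99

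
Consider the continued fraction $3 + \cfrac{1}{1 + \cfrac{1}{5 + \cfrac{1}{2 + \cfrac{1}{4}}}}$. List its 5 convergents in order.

Using the convergent recurrence p_i = a_i*p_{i-1} + p_{i-2}, q_i = a_i*q_{i-1} + q_{i-2} with p_{-2}=0, p_{-1}=1, q_{-2}=1, q_{-1}=0:
  i=0: a_0=3, p_0 = 3*1 + 0 = 3, q_0 = 3*0 + 1 = 1.
  i=1: a_1=1, p_1 = 1*3 + 1 = 4, q_1 = 1*1 + 0 = 1.
  i=2: a_2=5, p_2 = 5*4 + 3 = 23, q_2 = 5*1 + 1 = 6.
  i=3: a_3=2, p_3 = 2*23 + 4 = 50, q_3 = 2*6 + 1 = 13.
  i=4: a_4=4, p_4 = 4*50 + 23 = 223, q_4 = 4*13 + 6 = 58.

3/1, 4/1, 23/6, 50/13, 223/58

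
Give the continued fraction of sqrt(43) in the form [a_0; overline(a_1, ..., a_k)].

[6; overline(1, 1, 3, 1, 5, 1, 3, 1, 1, 12)]

Write x_i = (sqrt(43) + m_i)/d_i with (m_0, d_0) = (0, 1). a_0 = floor(sqrt(43)) = 6, since 6^2 = 36 <= 43 < 49 = 7^2.
Iterate m_{i+1} = d_i*a_i - m_i, d_{i+1} = (43 - m_{i+1}^2)/d_i, a_{i+1} = floor((a_0 + m_{i+1})/d_{i+1}):
  m_1 = 1*6 - 0 = 6, d_1 = (43 - 6^2)/1 = 7/1 = 7, a_1 = floor((6 + 6)/7) = 1.
  m_2 = 7*1 - 6 = 1, d_2 = (43 - 1^2)/7 = 42/7 = 6, a_2 = floor((6 + 1)/6) = 1.
  m_3 = 6*1 - 1 = 5, d_3 = (43 - 5^2)/6 = 18/6 = 3, a_3 = floor((6 + 5)/3) = 3.
  m_4 = 3*3 - 5 = 4, d_4 = (43 - 4^2)/3 = 27/3 = 9, a_4 = floor((6 + 4)/9) = 1.
  m_5 = 9*1 - 4 = 5, d_5 = (43 - 5^2)/9 = 18/9 = 2, a_5 = floor((6 + 5)/2) = 5.
  m_6 = 2*5 - 5 = 5, d_6 = (43 - 5^2)/2 = 18/2 = 9, a_6 = floor((6 + 5)/9) = 1.
  m_7 = 9*1 - 5 = 4, d_7 = (43 - 4^2)/9 = 27/9 = 3, a_7 = floor((6 + 4)/3) = 3.
  m_8 = 3*3 - 4 = 5, d_8 = (43 - 5^2)/3 = 18/3 = 6, a_8 = floor((6 + 5)/6) = 1.
  m_9 = 6*1 - 5 = 1, d_9 = (43 - 1^2)/6 = 42/6 = 7, a_9 = floor((6 + 1)/7) = 1.
  m_10 = 7*1 - 1 = 6, d_10 = (43 - 6^2)/7 = 7/7 = 1, a_10 = floor((6 + 6)/1) = 12.
  m_11 = 1*12 - 6 = 6, d_11 = (43 - 6^2)/1 = 7/1 = 7: (m_11, d_11) = (m_1, d_1) = (6, 7), so from here the quotients repeat a_1, ..., a_10; the period length is 10.
Hence the expansion of sqrt(43) is a_0 = 6 followed by the repeating block 1, 1, 3, 1, 5, 1, 3, 1, 1, 12 (period 10).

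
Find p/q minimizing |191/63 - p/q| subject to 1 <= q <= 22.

Expand x = 191/63 as a continued fraction with the Euclidean algorithm:
  191 = 3*63 + 2, so a_0 = 3.
  63 = 31*2 + 1, so a_1 = 31.
  2 = 2*1 + 0, so a_2 = 2.
so x = [3; 31, 2].
Convergents (p_i = a_i*p_{i-1} + p_{i-2}, q_i = a_i*q_{i-1} + q_{i-2} with p_{-2}=0, p_{-1}=1, q_{-2}=1, q_{-1}=0), until the denominator exceeds 22:
  i=0: a_0=3, p_0 = 3*1 + 0 = 3, q_0 = 3*0 + 1 = 1.
  i=1: a_1=31, p_1 = 31*3 + 1 = 94, q_1 = 31*1 + 0 = 31.
q_1 = 31 > 22, so the last convergent with denominator <= 22 is p_0/q_0 = 3/1.
The closest fraction with denominator <= 22 is either p_0/q_0 or the intermediate fraction (k*p_0 + p_{-1})/(k*q_0 + q_{-1}) with the largest k >= 1 whose denominator stays <= 22; these approach x as k grows, and every other convergent or intermediate fraction in range is farther away.
Largest k: floor((22 - q_{-1})/q_0) = floor((22 - 0)/1) = 22 (using the seeds p_{-1} = 1, q_{-1} = 0).
That gives (22*3 + 1)/(22*1 + 0) = 67/22.
Compare the errors: |x - 3/1| = |191*1 - 3*63|/(63*1) = 2/63, and |x - 67/22| = |191*22 - 67*63|/(63*22) = 19/1386.
Cross-multiplying, 19*63 = 1197 < 2772 = 2*1386, so 19/1386 is smaller: the intermediate fraction 67/22 is closer to x than 3/1.

67/22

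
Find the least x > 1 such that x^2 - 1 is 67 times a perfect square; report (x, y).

(x, y) = (48842, 5967)

First expand sqrt(67) as a continued fraction. With x_i = (sqrt(67) + m_i)/d_i and (m_0, d_0) = (0, 1): a_0 = floor(sqrt(67)) = 8, since 8^2 = 64 <= 67 < 81 = 9^2.
Iterate m_{i+1} = d_i*a_i - m_i, d_{i+1} = (67 - m_{i+1}^2)/d_i, a_{i+1} = floor((a_0 + m_{i+1})/d_{i+1}):
  m_1 = 1*8 - 0 = 8, d_1 = (67 - 8^2)/1 = 3/1 = 3, a_1 = floor((8 + 8)/3) = 5.
  m_2 = 3*5 - 8 = 7, d_2 = (67 - 7^2)/3 = 18/3 = 6, a_2 = floor((8 + 7)/6) = 2.
  m_3 = 6*2 - 7 = 5, d_3 = (67 - 5^2)/6 = 42/6 = 7, a_3 = floor((8 + 5)/7) = 1.
  m_4 = 7*1 - 5 = 2, d_4 = (67 - 2^2)/7 = 63/7 = 9, a_4 = floor((8 + 2)/9) = 1.
  m_5 = 9*1 - 2 = 7, d_5 = (67 - 7^2)/9 = 18/9 = 2, a_5 = floor((8 + 7)/2) = 7.
  m_6 = 2*7 - 7 = 7, d_6 = (67 - 7^2)/2 = 18/2 = 9, a_6 = floor((8 + 7)/9) = 1.
  m_7 = 9*1 - 7 = 2, d_7 = (67 - 2^2)/9 = 63/9 = 7, a_7 = floor((8 + 2)/7) = 1.
  m_8 = 7*1 - 2 = 5, d_8 = (67 - 5^2)/7 = 42/7 = 6, a_8 = floor((8 + 5)/6) = 2.
  m_9 = 6*2 - 5 = 7, d_9 = (67 - 7^2)/6 = 18/6 = 3, a_9 = floor((8 + 7)/3) = 5.
  m_10 = 3*5 - 7 = 8, d_10 = (67 - 8^2)/3 = 3/3 = 1, a_10 = floor((8 + 8)/1) = 16.
  m_11 = 1*16 - 8 = 8, d_11 = (67 - 8^2)/1 = 3/1 = 3: (m_11, d_11) = (m_1, d_1) = (8, 3), so from here the quotients repeat a_1, ..., a_10; the period length is 10.
So sqrt(67) = [8; (5, 2, 1, 1, 7, 1, 1, 2, 5, 16)] with period length k = 10.
k is even, so the fundamental solution of x^2 - 67y^2 = 1 is (p_{k-1}, q_{k-1}) = (p_9, q_9); compute convergents through index 9.
Convergents (p_i = a_i*p_{i-1} + p_{i-2}, q_i = a_i*q_{i-1} + q_{i-2} with p_{-2}=0, p_{-1}=1, q_{-2}=1, q_{-1}=0):
  i=0: a_0=8, p_0 = 8*1 + 0 = 8, q_0 = 8*0 + 1 = 1.
  i=1: a_1=5, p_1 = 5*8 + 1 = 41, q_1 = 5*1 + 0 = 5.
  i=2: a_2=2, p_2 = 2*41 + 8 = 90, q_2 = 2*5 + 1 = 11.
  i=3: a_3=1, p_3 = 1*90 + 41 = 131, q_3 = 1*11 + 5 = 16.
  i=4: a_4=1, p_4 = 1*131 + 90 = 221, q_4 = 1*16 + 11 = 27.
  i=5: a_5=7, p_5 = 7*221 + 131 = 1678, q_5 = 7*27 + 16 = 205.
  i=6: a_6=1, p_6 = 1*1678 + 221 = 1899, q_6 = 1*205 + 27 = 232.
  i=7: a_7=1, p_7 = 1*1899 + 1678 = 3577, q_7 = 1*232 + 205 = 437.
  i=8: a_8=2, p_8 = 2*3577 + 1899 = 9053, q_8 = 2*437 + 232 = 1106.
  i=9: a_9=5, p_9 = 5*9053 + 3577 = 48842, q_9 = 5*1106 + 437 = 5967.
Check: 48842^2 - 67*5967^2 = 2385540964 - 2385540963 = 1, so (x, y) = (48842, 5967) solves the equation, and by the theorem it is the least positive solution.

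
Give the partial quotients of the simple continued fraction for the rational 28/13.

[2; 6, 2]

Run the Euclidean algorithm on 28 and 13; the successive quotients are the partial quotients a_0, a_1, ... (each step inverts the fractional part left over by the previous one):
  28 = 2*13 + 2, so a_0 = 2.
  13 = 6*2 + 1, so a_1 = 6.
  2 = 2*1 + 0, so a_2 = 2.
The remainder reaches 0 after 3 divisions, so the expansion has 3 partial quotients, read off in order.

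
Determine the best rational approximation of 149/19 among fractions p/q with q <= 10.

Expand x = 149/19 as a continued fraction with the Euclidean algorithm:
  149 = 7*19 + 16, so a_0 = 7.
  19 = 1*16 + 3, so a_1 = 1.
  16 = 5*3 + 1, so a_2 = 5.
  3 = 3*1 + 0, so a_3 = 3.
so x = [7; 1, 5, 3].
Convergents (p_i = a_i*p_{i-1} + p_{i-2}, q_i = a_i*q_{i-1} + q_{i-2} with p_{-2}=0, p_{-1}=1, q_{-2}=1, q_{-1}=0), until the denominator exceeds 10:
  i=0: a_0=7, p_0 = 7*1 + 0 = 7, q_0 = 7*0 + 1 = 1.
  i=1: a_1=1, p_1 = 1*7 + 1 = 8, q_1 = 1*1 + 0 = 1.
  i=2: a_2=5, p_2 = 5*8 + 7 = 47, q_2 = 5*1 + 1 = 6.
  i=3: a_3=3, p_3 = 3*47 + 8 = 149, q_3 = 3*6 + 1 = 19.
q_3 = 19 > 10, so the last convergent with denominator <= 10 is p_2/q_2 = 47/6.
The closest fraction with denominator <= 10 is either p_2/q_2 or the intermediate fraction (k*p_2 + p_1)/(k*q_2 + q_1) with the largest k >= 1 whose denominator stays <= 10; these approach x as k grows, and every other convergent or intermediate fraction in range is farther away.
Largest k: floor((10 - q_1)/q_2) = floor((10 - 1)/6) = 1.
That gives (1*47 + 8)/(1*6 + 1) = 55/7.
Compare the errors: |x - 47/6| = |149*6 - 47*19|/(19*6) = 1/114, and |x - 55/7| = |149*7 - 55*19|/(19*7) = 2/133.
Cross-multiplying, 1*133 = 133 < 228 = 2*114, so 1/114 is smaller: the convergent 47/6 is closer to x than 55/7.

47/6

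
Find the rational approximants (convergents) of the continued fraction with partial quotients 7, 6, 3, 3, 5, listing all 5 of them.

7/1, 43/6, 136/19, 451/63, 2391/334

Using the convergent recurrence p_i = a_i*p_{i-1} + p_{i-2}, q_i = a_i*q_{i-1} + q_{i-2} with p_{-2}=0, p_{-1}=1, q_{-2}=1, q_{-1}=0:
  i=0: a_0=7, p_0 = 7*1 + 0 = 7, q_0 = 7*0 + 1 = 1.
  i=1: a_1=6, p_1 = 6*7 + 1 = 43, q_1 = 6*1 + 0 = 6.
  i=2: a_2=3, p_2 = 3*43 + 7 = 136, q_2 = 3*6 + 1 = 19.
  i=3: a_3=3, p_3 = 3*136 + 43 = 451, q_3 = 3*19 + 6 = 63.
  i=4: a_4=5, p_4 = 5*451 + 136 = 2391, q_4 = 5*63 + 19 = 334.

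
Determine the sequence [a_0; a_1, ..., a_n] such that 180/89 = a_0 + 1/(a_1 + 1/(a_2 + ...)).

Run the Euclidean algorithm on 180 and 89; the successive quotients are the partial quotients a_0, a_1, ... (each step inverts the fractional part left over by the previous one):
  180 = 2*89 + 2, so a_0 = 2.
  89 = 44*2 + 1, so a_1 = 44.
  2 = 2*1 + 0, so a_2 = 2.
The remainder reaches 0 after 3 divisions, so the expansion has 3 partial quotients, read off in order.

[2; 44, 2]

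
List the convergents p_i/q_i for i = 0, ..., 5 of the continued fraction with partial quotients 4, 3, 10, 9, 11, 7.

4/1, 13/3, 134/31, 1219/282, 13543/3133, 96020/22213

Using the convergent recurrence p_i = a_i*p_{i-1} + p_{i-2}, q_i = a_i*q_{i-1} + q_{i-2} with p_{-2}=0, p_{-1}=1, q_{-2}=1, q_{-1}=0:
  i=0: a_0=4, p_0 = 4*1 + 0 = 4, q_0 = 4*0 + 1 = 1.
  i=1: a_1=3, p_1 = 3*4 + 1 = 13, q_1 = 3*1 + 0 = 3.
  i=2: a_2=10, p_2 = 10*13 + 4 = 134, q_2 = 10*3 + 1 = 31.
  i=3: a_3=9, p_3 = 9*134 + 13 = 1219, q_3 = 9*31 + 3 = 282.
  i=4: a_4=11, p_4 = 11*1219 + 134 = 13543, q_4 = 11*282 + 31 = 3133.
  i=5: a_5=7, p_5 = 7*13543 + 1219 = 96020, q_5 = 7*3133 + 282 = 22213.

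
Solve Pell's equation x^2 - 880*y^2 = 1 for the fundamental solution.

First expand sqrt(880) as a continued fraction. With x_i = (sqrt(880) + m_i)/d_i and (m_0, d_0) = (0, 1): a_0 = floor(sqrt(880)) = 29, since 29^2 = 841 <= 880 < 900 = 30^2.
Iterate m_{i+1} = d_i*a_i - m_i, d_{i+1} = (880 - m_{i+1}^2)/d_i, a_{i+1} = floor((a_0 + m_{i+1})/d_{i+1}):
  m_1 = 1*29 - 0 = 29, d_1 = (880 - 29^2)/1 = 39/1 = 39, a_1 = floor((29 + 29)/39) = 1.
  m_2 = 39*1 - 29 = 10, d_2 = (880 - 10^2)/39 = 780/39 = 20, a_2 = floor((29 + 10)/20) = 1.
  m_3 = 20*1 - 10 = 10, d_3 = (880 - 10^2)/20 = 780/20 = 39, a_3 = floor((29 + 10)/39) = 1.
  m_4 = 39*1 - 10 = 29, d_4 = (880 - 29^2)/39 = 39/39 = 1, a_4 = floor((29 + 29)/1) = 58.
  m_5 = 1*58 - 29 = 29, d_5 = (880 - 29^2)/1 = 39/1 = 39: (m_5, d_5) = (m_1, d_1) = (29, 39), so from here the quotients repeat a_1, ..., a_4; the period length is 4.
So sqrt(880) = [29; (1, 1, 1, 58)] with period length k = 4.
k is even, so the fundamental solution of x^2 - 880y^2 = 1 is (p_{k-1}, q_{k-1}) = (p_3, q_3); compute convergents through index 3.
Convergents (p_i = a_i*p_{i-1} + p_{i-2}, q_i = a_i*q_{i-1} + q_{i-2} with p_{-2}=0, p_{-1}=1, q_{-2}=1, q_{-1}=0):
  i=0: a_0=29, p_0 = 29*1 + 0 = 29, q_0 = 29*0 + 1 = 1.
  i=1: a_1=1, p_1 = 1*29 + 1 = 30, q_1 = 1*1 + 0 = 1.
  i=2: a_2=1, p_2 = 1*30 + 29 = 59, q_2 = 1*1 + 1 = 2.
  i=3: a_3=1, p_3 = 1*59 + 30 = 89, q_3 = 1*2 + 1 = 3.
Check: 89^2 - 880*3^2 = 7921 - 7920 = 1, so (x, y) = (89, 3) solves the equation, and by the theorem it is the least positive solution.

(x, y) = (89, 3)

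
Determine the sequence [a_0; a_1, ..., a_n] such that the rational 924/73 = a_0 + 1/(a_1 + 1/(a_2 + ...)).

Run the Euclidean algorithm on 924 and 73; the successive quotients are the partial quotients a_0, a_1, ... (each step inverts the fractional part left over by the previous one):
  924 = 12*73 + 48, so a_0 = 12.
  73 = 1*48 + 25, so a_1 = 1.
  48 = 1*25 + 23, so a_2 = 1.
  25 = 1*23 + 2, so a_3 = 1.
  23 = 11*2 + 1, so a_4 = 11.
  2 = 2*1 + 0, so a_5 = 2.
The remainder reaches 0 after 6 divisions, so the expansion has 6 partial quotients, read off in order.

[12; 1, 1, 1, 11, 2]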